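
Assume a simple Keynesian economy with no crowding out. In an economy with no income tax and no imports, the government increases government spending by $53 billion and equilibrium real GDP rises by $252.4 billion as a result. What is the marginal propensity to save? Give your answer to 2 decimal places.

0.21

Implied spending multiplier k = ΔY/ΔG = 252.4/53 ≈ 4.7623.
Since k = 1/(1 − MPC), MPC = 1 − 1/k = 1 − ΔG/ΔY = 1 − 53/252.4 ≈ 0.79.
MPS = 1 − MPC = 0.21.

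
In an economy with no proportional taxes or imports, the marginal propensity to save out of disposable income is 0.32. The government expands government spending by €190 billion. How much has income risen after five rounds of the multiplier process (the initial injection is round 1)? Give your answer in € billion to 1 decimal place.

€507.4 billion

MPC = 1 − MPS = 1 − 0.32 = 0.68.
Round 1 adds ΔG = €190 billion; each later round is MPC = 0.68 times the previous.
After 5 rounds: 190 + 129.2 + 87.856 + 59.74208 + 40.6246144 = ΔG·(1 − c^5)/(1 − c) = 190 × (1 − 0.1453933568)/0.32 ≈ €507.4 billion.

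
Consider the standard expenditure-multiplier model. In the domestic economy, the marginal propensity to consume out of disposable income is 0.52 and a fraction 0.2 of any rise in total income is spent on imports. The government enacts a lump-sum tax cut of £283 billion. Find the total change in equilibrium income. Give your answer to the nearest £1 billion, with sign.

+£216 billion

A lump-sum tax change of −£283 billion shifts disposable income by +£283 billion; first-round consumption changes by −c × ΔT = −0.52 × (−£283 billion) = +£147.16 billion.
Expenditure multiplier = 1/(1 − c + m) = 1/(1 − 0.52 + 0.2) = 1/0.68 ≈ 1.471.
The tax multiplier is −c × k ≈ −0.765, so ΔY = k × (−c·ΔT) = (+£147.16 billion) / 0.68 ≈ +£216 billion.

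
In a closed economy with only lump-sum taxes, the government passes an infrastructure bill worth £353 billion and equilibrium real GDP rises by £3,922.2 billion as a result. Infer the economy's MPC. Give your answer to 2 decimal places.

Implied spending multiplier k = ΔY/ΔG = 3,922.2/353 ≈ 11.111.
Since k = 1/(1 − MPC), MPC = 1 − 1/k = 1 − ΔG/ΔY = 1 − 353/3,922.2 ≈ 0.91.

0.91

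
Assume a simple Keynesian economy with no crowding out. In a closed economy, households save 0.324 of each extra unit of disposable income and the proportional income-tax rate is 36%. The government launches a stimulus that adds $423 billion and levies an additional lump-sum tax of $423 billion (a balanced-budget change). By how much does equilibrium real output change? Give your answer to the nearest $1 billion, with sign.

MPC = 1 − MPS = 1 − 0.324 = 0.676.
Expenditure multiplier = 1/(1 − c(1−t)) = 1/(1 − 0.676×0.64) = 1/0.56736 ≈ 1.763.
ΔG contributes k·ΔG = (+$423 billion) / 0.56736 ≈ +$745.6 billion.
ΔT of +$423 billion changes first-round spending by −c·ΔT = −$285.948 billion, contributing k·(−c·ΔT) = (−$285.948 billion) / 0.56736 ≈ −$504 billion.
Net ΔY = k(ΔG − c·ΔT) = (+$137.052 billion) / 0.56736 ≈ +$242 billion.

+$242 billion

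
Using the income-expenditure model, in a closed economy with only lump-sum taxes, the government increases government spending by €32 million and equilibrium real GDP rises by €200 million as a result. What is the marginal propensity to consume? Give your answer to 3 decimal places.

0.840

Implied spending multiplier k = ΔY/ΔG = 200/32 = 6.25.
Since k = 1/(1 − MPC), MPC = 1 − 1/k = 1 − ΔG/ΔY = 1 − 32/200 = 0.840.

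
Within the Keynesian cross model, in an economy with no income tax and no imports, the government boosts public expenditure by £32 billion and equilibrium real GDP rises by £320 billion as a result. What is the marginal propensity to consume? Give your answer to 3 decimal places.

0.900

Implied spending multiplier k = ΔY/ΔG = 320/32 = 10.
Since k = 1/(1 − MPC), MPC = 1 − 1/k = 1 − ΔG/ΔY = 1 − 32/320 = 0.900.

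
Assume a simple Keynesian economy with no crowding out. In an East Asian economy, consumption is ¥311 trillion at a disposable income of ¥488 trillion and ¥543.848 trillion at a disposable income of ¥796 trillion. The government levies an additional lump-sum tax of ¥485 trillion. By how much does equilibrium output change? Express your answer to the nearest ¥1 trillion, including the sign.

−¥1,503 trillion

MPC = ΔC/ΔYd = (543.848 − 311)/(796 − 488) = 232.848/308 = 0.756.
A lump-sum tax change of +¥485 trillion shifts disposable income by −¥485 trillion; first-round consumption changes by −c × ΔT = −0.756 × (+¥485 trillion) = −¥366.66 trillion.
Expenditure multiplier = 1/(1 − MPC) = 1/(1 − 0.756) = 1/0.244 ≈ 4.098.
The tax multiplier is −c × k ≈ −3.098, so ΔY = k × (−c·ΔT) = (−¥366.66 trillion) / 0.244 ≈ −¥1,503 trillion.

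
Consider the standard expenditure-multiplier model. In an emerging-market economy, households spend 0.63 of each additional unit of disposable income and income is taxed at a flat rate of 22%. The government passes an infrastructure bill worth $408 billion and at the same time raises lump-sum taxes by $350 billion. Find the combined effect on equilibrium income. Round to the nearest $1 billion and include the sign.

+$369 billion

Expenditure multiplier = 1/(1 − c(1−t)) = 1/(1 − 0.63×0.78) = 1/0.5086 ≈ 1.966.
ΔG contributes k·ΔG = (+$408 billion) / 0.5086 ≈ +$802.2 billion.
ΔT of +$350 billion changes first-round spending by −c·ΔT = −$220.5 billion, contributing k·(−c·ΔT) = (−$220.5 billion) / 0.5086 ≈ −$433.5 billion.
Net ΔY = k(ΔG − c·ΔT) = (+$187.5 billion) / 0.5086 ≈ +$369 billion.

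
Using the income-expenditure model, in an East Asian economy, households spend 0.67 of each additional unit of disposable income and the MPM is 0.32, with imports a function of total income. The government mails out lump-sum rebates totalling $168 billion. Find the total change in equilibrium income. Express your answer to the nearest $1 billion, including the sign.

A lump-sum tax change of −$168 billion shifts disposable income by +$168 billion; first-round consumption changes by −c × ΔT = −0.67 × (−$168 billion) = +$112.56 billion.
Expenditure multiplier = 1/(1 − c + m) = 1/(1 − 0.67 + 0.32) = 1/0.65 ≈ 1.538.
The tax multiplier is −c × k ≈ −1.031, so ΔY = k × (−c·ΔT) = (+$112.56 billion) / 0.65 ≈ +$173 billion.

+$173 billion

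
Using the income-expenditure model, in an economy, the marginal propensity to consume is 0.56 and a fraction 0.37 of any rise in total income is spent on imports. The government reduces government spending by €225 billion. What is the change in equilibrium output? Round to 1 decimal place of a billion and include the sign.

−€277.8 billion

Expenditure multiplier = 1/(1 − c + m) = 1/(1 − 0.56 + 0.37) = 1/0.81 ≈ 1.235.
ΔY = k × ΔG = (−€225 billion) / 0.81 ≈ −€277.8 billion.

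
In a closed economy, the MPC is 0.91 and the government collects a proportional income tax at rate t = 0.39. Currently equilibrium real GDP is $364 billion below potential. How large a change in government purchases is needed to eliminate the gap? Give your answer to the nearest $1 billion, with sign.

+$162 billion

Spending multiplier = 1/(1 − c(1−t)) = 1/(1 − 0.91×0.61) = 1/0.4449 ≈ 2.248.
Need ΔY = +$364 billion, so ΔG = ΔY/k = (+$364 billion) × 0.4449 ≈ +$162 billion.
The government should increase government purchases by $162 billion.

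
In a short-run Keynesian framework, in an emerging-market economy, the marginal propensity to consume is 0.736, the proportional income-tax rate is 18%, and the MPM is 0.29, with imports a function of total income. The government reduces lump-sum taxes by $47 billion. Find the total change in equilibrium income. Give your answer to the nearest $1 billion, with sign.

A lump-sum tax change of −$47 billion shifts disposable income by +$47 billion; first-round consumption changes by −c × ΔT = −0.736 × (−$47 billion) = +$34.592 billion.
Expenditure multiplier = 1/(1 − c(1−t) + m) = 1/(1 − 0.736×0.82 + 0.29) = 1/0.68648 ≈ 1.457.
The tax multiplier is −c × k ≈ −1.072, so ΔY = k × (−c·ΔT) = (+$34.592 billion) / 0.68648 ≈ +$50 billion.

+$50 billion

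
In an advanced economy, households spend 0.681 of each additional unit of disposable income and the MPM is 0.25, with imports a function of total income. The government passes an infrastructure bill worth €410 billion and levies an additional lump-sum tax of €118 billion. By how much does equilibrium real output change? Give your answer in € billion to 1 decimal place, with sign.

Expenditure multiplier = 1/(1 − c + m) = 1/(1 − 0.681 + 0.25) = 1/0.569 ≈ 1.757.
ΔG contributes k·ΔG = (+€410 billion) / 0.569 ≈ +€720.6 billion.
ΔT of +€118 billion changes first-round spending by −c·ΔT = −€80.358 billion, contributing k·(−c·ΔT) = (−€80.358 billion) / 0.569 ≈ −€141.2 billion.
Net ΔY = k(ΔG − c·ΔT) = (+€329.642 billion) / 0.569 ≈ +€579.3 billion.

+€579.3 billion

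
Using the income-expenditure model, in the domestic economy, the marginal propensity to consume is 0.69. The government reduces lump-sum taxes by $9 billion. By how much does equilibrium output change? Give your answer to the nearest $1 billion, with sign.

A lump-sum tax change of −$9 billion shifts disposable income by +$9 billion; first-round consumption changes by −c × ΔT = −0.69 × (−$9 billion) = +$6.21 billion.
Expenditure multiplier = 1/(1 − MPC) = 1/(1 − 0.69) = 1/0.31 ≈ 3.226.
The tax multiplier is −c × k ≈ −2.226, so ΔY = k × (−c·ΔT) = (+$6.21 billion) / 0.31 ≈ +$20 billion.

+$20 billion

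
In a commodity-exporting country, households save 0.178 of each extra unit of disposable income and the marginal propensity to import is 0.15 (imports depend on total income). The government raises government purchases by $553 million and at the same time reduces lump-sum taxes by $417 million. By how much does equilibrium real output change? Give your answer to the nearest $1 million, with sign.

MPC = 1 − MPS = 1 − 0.178 = 0.822.
Expenditure multiplier = 1/(1 − c + m) = 1/(1 − 0.822 + 0.15) = 1/0.328 ≈ 3.049.
ΔG contributes k·ΔG = (+$553 million) / 0.328 ≈ +$1,686 million.
ΔT of −$417 million changes first-round spending by −c·ΔT = +$342.774 million, contributing k·(−c·ΔT) = (+$342.774 million) / 0.328 ≈ +$1,045 million.
Net ΔY = k(ΔG − c·ΔT) = (+$895.774 million) / 0.328 ≈ +$2,731 million.

+$2,731 million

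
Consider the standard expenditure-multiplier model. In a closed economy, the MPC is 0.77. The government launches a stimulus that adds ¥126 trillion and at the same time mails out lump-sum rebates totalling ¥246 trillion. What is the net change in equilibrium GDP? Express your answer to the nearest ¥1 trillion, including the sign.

+¥1,371 trillion

Expenditure multiplier = 1/(1 − MPC) = 1/(1 − 0.77) = 1/0.23 ≈ 4.348.
ΔG contributes k·ΔG = (+¥126 trillion) / 0.23 ≈ +¥547.8 trillion.
ΔT of −¥246 trillion changes first-round spending by −c·ΔT = +¥189.42 trillion, contributing k·(−c·ΔT) = (+¥189.42 trillion) / 0.23 ≈ +¥823.6 trillion.
Net ΔY = k(ΔG − c·ΔT) = (+¥315.42 trillion) / 0.23 ≈ +¥1,371 trillion.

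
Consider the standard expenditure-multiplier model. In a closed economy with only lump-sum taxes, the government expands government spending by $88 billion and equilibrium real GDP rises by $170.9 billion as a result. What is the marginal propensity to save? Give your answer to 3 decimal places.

Implied spending multiplier k = ΔY/ΔG = 170.9/88 ≈ 1.942.
Since k = 1/(1 − MPC), MPC = 1 − 1/k = 1 − ΔG/ΔY = 1 − 88/170.9 ≈ 0.485.
MPS = 1 − MPC = 0.515.

0.515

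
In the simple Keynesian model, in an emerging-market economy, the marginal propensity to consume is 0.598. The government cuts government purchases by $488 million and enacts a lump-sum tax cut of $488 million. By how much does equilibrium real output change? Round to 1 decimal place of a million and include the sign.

−$488.0 million

Expenditure multiplier = 1/(1 − MPC) = 1/(1 − 0.598) = 1/0.402 ≈ 2.488.
ΔG contributes k·ΔG = (−$488 million) / 0.402 ≈ −$1,213.9 million.
ΔT of −$488 million changes first-round spending by −c·ΔT = +$291.824 million, contributing k·(−c·ΔT) = (+$291.824 million) / 0.402 ≈ +$725.9 million.
With ΔG = ΔT and no other leakages, the balanced-budget multiplier is 1, so ΔY = ΔG = −$488 million.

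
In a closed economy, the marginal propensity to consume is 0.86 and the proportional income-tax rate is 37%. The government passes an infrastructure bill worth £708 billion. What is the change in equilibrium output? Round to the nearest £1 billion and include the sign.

+£1,545 billion

Government-spending multiplier = 1/(1 − c(1−t)) = 1/(1 − 0.86×0.63) = 1/0.4582 ≈ 2.182.
ΔY = k × ΔG = (+£708 billion) / 0.4582 ≈ +£1,545 billion.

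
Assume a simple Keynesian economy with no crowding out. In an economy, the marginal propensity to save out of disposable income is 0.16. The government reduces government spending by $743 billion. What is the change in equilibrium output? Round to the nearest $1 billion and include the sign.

MPC = 1 − MPS = 1 − 0.16 = 0.84.
Spending multiplier = 1/(1 − MPC) = 1/(1 − 0.84) = 1/0.16 = 6.25.
ΔY = k × ΔG = (−$743 billion) / 0.16 ≈ −$4,644 billion.

−$4,644 billion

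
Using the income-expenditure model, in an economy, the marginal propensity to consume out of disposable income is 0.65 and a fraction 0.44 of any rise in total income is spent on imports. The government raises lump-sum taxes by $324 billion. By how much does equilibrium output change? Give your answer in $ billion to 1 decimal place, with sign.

−$266.6 billion

A lump-sum tax change of +$324 billion shifts disposable income by −$324 billion; first-round consumption changes by −c × ΔT = −0.65 × (+$324 billion) = −$210.6 billion.
Expenditure multiplier = 1/(1 − c + m) = 1/(1 − 0.65 + 0.44) = 1/0.79 ≈ 1.266.
The tax multiplier is −c × k ≈ −0.823, so ΔY = k × (−c·ΔT) = (−$210.6 billion) / 0.79 ≈ −$266.6 billion.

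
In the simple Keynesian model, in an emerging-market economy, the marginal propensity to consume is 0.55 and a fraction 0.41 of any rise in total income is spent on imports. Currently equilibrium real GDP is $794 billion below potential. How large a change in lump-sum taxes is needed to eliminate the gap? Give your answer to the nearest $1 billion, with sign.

−$1,242 billion

Spending multiplier = 1/(1 − c + m) = 1/(1 − 0.55 + 0.41) = 1/0.86 ≈ 1.163.
Tax multiplier = −c·k = −0.55/0.86 ≈ −0.64. Need ΔY = +$794 billion, so ΔT = ΔY/(−c·k) = −(+$794 billion) × 0.86 / 0.55 ≈ −$1,242 billion.
The government should cut lump-sum taxes by $1,242 billion.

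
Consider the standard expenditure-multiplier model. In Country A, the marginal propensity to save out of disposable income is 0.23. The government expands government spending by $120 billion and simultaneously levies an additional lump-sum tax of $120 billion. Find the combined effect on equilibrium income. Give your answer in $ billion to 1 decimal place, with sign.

MPC = 1 − MPS = 1 − 0.23 = 0.77.
Expenditure multiplier = 1/(1 − MPC) = 1/(1 − 0.77) = 1/0.23 ≈ 4.348.
ΔG contributes k·ΔG = (+$120 billion) / 0.23 ≈ +$521.7 billion.
ΔT of +$120 billion changes first-round spending by −c·ΔT = −$92.4 billion, contributing k·(−c·ΔT) = (−$92.4 billion) / 0.23 ≈ −$401.7 billion.
With ΔG = ΔT and no other leakages, the balanced-budget multiplier is 1, so ΔY = ΔG = +$120 billion.

+$120.0 billion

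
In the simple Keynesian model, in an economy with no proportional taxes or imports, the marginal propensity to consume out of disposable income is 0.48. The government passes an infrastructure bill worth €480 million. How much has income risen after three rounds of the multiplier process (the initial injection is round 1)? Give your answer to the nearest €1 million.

Round 1 adds ΔG = €480 million; each later round is MPC = 0.48 times the previous.
After 3 rounds: 480 + 230.4 + 110.592 = ΔG·(1 − c^3)/(1 − c) = 480 × (1 − 0.110592)/0.52 ≈ €821 million.

€821 million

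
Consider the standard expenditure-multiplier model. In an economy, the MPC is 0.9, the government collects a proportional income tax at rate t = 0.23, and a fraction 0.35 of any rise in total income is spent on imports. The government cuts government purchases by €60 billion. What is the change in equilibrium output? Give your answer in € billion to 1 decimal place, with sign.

Government-spending multiplier = 1/(1 − c(1−t) + m) = 1/(1 − 0.9×0.77 + 0.35) = 1/0.657 ≈ 1.522.
ΔY = k × ΔG = (−€60 billion) / 0.657 ≈ −€91.3 billion.

−€91.3 billion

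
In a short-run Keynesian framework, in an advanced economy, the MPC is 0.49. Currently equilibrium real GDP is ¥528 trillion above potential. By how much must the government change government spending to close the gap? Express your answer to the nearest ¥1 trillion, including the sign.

Spending multiplier = 1/(1 − MPC) = 1/(1 − 0.49) = 1/0.51 ≈ 1.961.
Need ΔY = −¥528 trillion, so ΔG = ΔY/k = (−¥528 trillion) × 0.51 ≈ −¥269 trillion.
The government should cut government spending by ¥269 trillion.

−¥269 trillion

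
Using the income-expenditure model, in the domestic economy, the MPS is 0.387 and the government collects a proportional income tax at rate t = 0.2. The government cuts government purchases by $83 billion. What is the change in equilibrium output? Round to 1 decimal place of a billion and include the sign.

−$162.9 billion

MPC = 1 − MPS = 1 − 0.387 = 0.613.
Expenditure multiplier = 1/(1 − c(1−t)) = 1/(1 − 0.613×0.8) = 1/0.5096 ≈ 1.962.
ΔY = k × ΔG = (−$83 billion) / 0.5096 ≈ −$162.9 billion.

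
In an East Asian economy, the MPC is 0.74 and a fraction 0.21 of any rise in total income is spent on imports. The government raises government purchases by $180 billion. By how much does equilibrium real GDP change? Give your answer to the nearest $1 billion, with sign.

+$383 billion

Expenditure multiplier = 1/(1 − c + m) = 1/(1 − 0.74 + 0.21) = 1/0.47 ≈ 2.128.
ΔY = k × ΔG = (+$180 billion) / 0.47 ≈ +$383 billion.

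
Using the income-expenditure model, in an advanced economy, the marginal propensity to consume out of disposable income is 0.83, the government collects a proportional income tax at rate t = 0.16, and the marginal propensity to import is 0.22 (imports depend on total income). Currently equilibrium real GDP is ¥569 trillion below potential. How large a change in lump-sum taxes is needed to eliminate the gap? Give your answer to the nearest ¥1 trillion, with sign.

Spending multiplier = 1/(1 − c(1−t) + m) = 1/(1 − 0.83×0.84 + 0.22) = 1/0.5228 ≈ 1.913.
Tax multiplier = −c·k = −0.83/0.5228 ≈ −1.588. Need ΔY = +¥569 trillion, so ΔT = ΔY/(−c·k) = −(+¥569 trillion) × 0.5228 / 0.83 ≈ −¥358 trillion.
The government should cut lump-sum taxes by ¥358 trillion.

−¥358 trillion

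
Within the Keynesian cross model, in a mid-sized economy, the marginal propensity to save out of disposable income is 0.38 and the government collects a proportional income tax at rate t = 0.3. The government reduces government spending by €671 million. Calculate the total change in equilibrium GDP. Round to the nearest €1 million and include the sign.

−€1,186 million

MPC = 1 − MPS = 1 − 0.38 = 0.62.
Expenditure multiplier = 1/(1 − c(1−t)) = 1/(1 − 0.62×0.7) = 1/0.566 ≈ 1.767.
ΔY = k × ΔG = (−€671 million) / 0.566 ≈ −€1,186 million.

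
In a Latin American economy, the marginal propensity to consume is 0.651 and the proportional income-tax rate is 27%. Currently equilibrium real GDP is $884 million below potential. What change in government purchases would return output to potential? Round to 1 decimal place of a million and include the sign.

+$463.9 million

Spending multiplier = 1/(1 − c(1−t)) = 1/(1 − 0.651×0.73) = 1/0.52477 ≈ 1.906.
Need ΔY = +$884 million, so ΔG = ΔY/k = (+$884 million) × 0.52477 ≈ +$463.9 million.
The government should increase government purchases by $463.9 million.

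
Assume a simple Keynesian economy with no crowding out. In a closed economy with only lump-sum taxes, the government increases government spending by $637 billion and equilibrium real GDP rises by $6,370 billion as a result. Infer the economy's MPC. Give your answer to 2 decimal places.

Implied spending multiplier k = ΔY/ΔG = 6,370/637 = 10.
Since k = 1/(1 − MPC), MPC = 1 − 1/k = 1 − ΔG/ΔY = 1 − 637/6,370 = 0.90.

0.90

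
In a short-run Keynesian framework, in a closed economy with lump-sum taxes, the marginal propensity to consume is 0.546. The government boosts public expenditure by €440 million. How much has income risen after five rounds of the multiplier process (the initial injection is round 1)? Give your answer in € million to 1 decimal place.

Round 1 adds ΔG = €440 million; each later round is MPC = 0.546 times the previous.
After 5 rounds: 440 + 240.24 + 131.17104 + 71.61938784 + 39.10418576064 = ΔG·(1 − c^5)/(1 − c) = 440 × (1 − 0.048524739602976)/0.454 ≈ €922.1 million.

€922.1 million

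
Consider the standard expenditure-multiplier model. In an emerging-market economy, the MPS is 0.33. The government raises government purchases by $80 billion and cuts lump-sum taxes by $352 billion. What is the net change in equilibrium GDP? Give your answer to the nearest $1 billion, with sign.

+$957 billion

MPC = 1 − MPS = 1 − 0.33 = 0.67.
Expenditure multiplier = 1/(1 − MPC) = 1/(1 − 0.67) = 1/0.33 ≈ 3.03.
ΔG contributes k·ΔG = (+$80 billion) / 0.33 ≈ +$242.4 billion.
ΔT of −$352 billion changes first-round spending by −c·ΔT = +$235.84 billion, contributing k·(−c·ΔT) = (+$235.84 billion) / 0.33 ≈ +$714.7 billion.
Net ΔY = k(ΔG − c·ΔT) = (+$315.84 billion) / 0.33 ≈ +$957 billion.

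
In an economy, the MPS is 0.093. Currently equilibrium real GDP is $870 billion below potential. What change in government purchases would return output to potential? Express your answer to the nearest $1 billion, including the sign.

MPC = 1 − MPS = 1 − 0.093 = 0.907.
Spending multiplier = 1/(1 − MPC) = 1/(1 − 0.907) = 1/0.093 ≈ 10.753.
Need ΔY = +$870 billion, so ΔG = ΔY/k = (+$870 billion) × 0.093 ≈ +$81 billion.
The government should increase government purchases by $81 billion.

+$81 billion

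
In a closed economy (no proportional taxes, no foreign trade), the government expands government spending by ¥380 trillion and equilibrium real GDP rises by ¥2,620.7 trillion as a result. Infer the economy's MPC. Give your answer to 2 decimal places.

0.86

Implied spending multiplier k = ΔY/ΔG = 2,620.7/380 ≈ 6.8966.
Since k = 1/(1 − MPC), MPC = 1 − 1/k = 1 − ΔG/ΔY = 1 − 380/2,620.7 ≈ 0.86.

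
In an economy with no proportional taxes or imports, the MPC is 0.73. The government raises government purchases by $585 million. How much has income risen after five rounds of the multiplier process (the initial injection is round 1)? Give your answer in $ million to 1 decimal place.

$1,717.5 million

Round 1 adds ΔG = $585 million; each later round is MPC = 0.73 times the previous.
After 5 rounds: 585 + 427.05 + 311.7465 + 227.574945 + 166.12970985 = ΔG·(1 − c^5)/(1 − c) = 585 × (1 − 0.2073071593)/0.27 ≈ $1,717.5 million.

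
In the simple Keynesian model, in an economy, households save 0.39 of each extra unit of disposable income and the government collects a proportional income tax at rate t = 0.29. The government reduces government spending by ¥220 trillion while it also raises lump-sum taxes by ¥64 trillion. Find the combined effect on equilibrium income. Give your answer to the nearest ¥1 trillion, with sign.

−¥457 trillion

MPC = 1 − MPS = 1 − 0.39 = 0.61.
Expenditure multiplier = 1/(1 − c(1−t)) = 1/(1 − 0.61×0.71) = 1/0.5669 ≈ 1.764.
ΔG contributes k·ΔG = (−¥220 trillion) / 0.5669 ≈ −¥388.1 trillion.
ΔT of +¥64 trillion changes first-round spending by −c·ΔT = −¥39.04 trillion, contributing k·(−c·ΔT) = (−¥39.04 trillion) / 0.5669 ≈ −¥68.9 trillion.
Net ΔY = k(ΔG − c·ΔT) = (−¥259.04 trillion) / 0.5669 ≈ −¥457 trillion.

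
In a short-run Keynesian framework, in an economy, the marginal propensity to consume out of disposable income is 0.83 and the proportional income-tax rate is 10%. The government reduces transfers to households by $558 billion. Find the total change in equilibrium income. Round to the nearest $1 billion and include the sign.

−$1,831 billion

The transfer change shifts disposable income by −$558 billion, so first-round consumption changes by c·ΔTR = 0.83 × (−$558 billion) = −$463.14 billion.
Expenditure multiplier = 1/(1 − c(1−t)) = 1/(1 − 0.83×0.9) = 1/0.253 ≈ 3.953.
The transfer multiplier is c × k ≈ 3.281, so ΔY = k × (c·ΔTR) = (−$463.14 billion) / 0.253 ≈ −$1,831 billion.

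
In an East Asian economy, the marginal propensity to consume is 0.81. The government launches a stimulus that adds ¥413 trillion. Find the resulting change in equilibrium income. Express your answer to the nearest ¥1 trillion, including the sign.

Spending multiplier = 1/(1 − MPC) = 1/(1 − 0.81) = 1/0.19 ≈ 5.263.
ΔY = k × ΔG = (+¥413 trillion) / 0.19 ≈ +¥2,174 trillion.

+¥2,174 trillion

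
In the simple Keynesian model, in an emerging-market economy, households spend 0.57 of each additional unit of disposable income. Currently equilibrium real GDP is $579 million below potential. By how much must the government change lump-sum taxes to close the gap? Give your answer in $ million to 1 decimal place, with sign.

−$436.8 million

Spending multiplier = 1/(1 − MPC) = 1/(1 − 0.57) = 1/0.43 ≈ 2.326.
Tax multiplier = −c·k = −0.57/0.43 ≈ −1.326. Need ΔY = +$579 million, so ΔT = ΔY/(−c·k) = −(+$579 million) × 0.43 / 0.57 ≈ −$436.8 million.
The government should cut lump-sum taxes by $436.8 million.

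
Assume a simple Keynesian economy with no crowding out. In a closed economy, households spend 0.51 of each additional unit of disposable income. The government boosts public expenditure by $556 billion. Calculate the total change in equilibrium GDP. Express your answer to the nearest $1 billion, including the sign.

Spending multiplier = 1/(1 − MPC) = 1/(1 − 0.51) = 1/0.49 ≈ 2.041.
ΔY = k × ΔG = (+$556 billion) / 0.49 ≈ +$1,135 billion.

+$1,135 billion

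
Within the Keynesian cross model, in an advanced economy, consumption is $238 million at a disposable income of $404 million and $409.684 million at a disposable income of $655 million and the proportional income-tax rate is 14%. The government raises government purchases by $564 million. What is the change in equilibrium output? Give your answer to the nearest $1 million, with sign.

+$1,370 million

MPC = ΔC/ΔYd = (409.684 − 238)/(655 − 404) = 171.684/251 = 0.684.
Government-spending multiplier = 1/(1 − c(1−t)) = 1/(1 − 0.684×0.86) = 1/0.41176 ≈ 2.429.
ΔY = k × ΔG = (+$564 million) / 0.41176 ≈ +$1,370 million.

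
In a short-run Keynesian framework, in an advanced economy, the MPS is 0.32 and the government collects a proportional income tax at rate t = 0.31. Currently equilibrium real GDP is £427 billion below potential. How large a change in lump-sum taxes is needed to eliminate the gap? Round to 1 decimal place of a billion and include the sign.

−£333.3 billion

MPC = 1 − MPS = 1 − 0.32 = 0.68.
Spending multiplier = 1/(1 − c(1−t)) = 1/(1 − 0.68×0.69) = 1/0.5308 ≈ 1.884.
Tax multiplier = −c·k = −0.68/0.5308 ≈ −1.281. Need ΔY = +£427 billion, so ΔT = ΔY/(−c·k) = −(+£427 billion) × 0.5308 / 0.68 ≈ −£333.3 billion.
The government should cut lump-sum taxes by £333.3 billion.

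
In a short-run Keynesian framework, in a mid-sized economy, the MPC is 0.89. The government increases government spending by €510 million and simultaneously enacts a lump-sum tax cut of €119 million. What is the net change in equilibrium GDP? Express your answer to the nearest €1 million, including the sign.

+€5,599 million

Expenditure multiplier = 1/(1 − MPC) = 1/(1 − 0.89) = 1/0.11 ≈ 9.091.
ΔG contributes k·ΔG = (+€510 million) / 0.11 ≈ +€4,636.4 million.
ΔT of −€119 million changes first-round spending by −c·ΔT = +€105.91 million, contributing k·(−c·ΔT) = (+€105.91 million) / 0.11 ≈ +€962.8 million.
Net ΔY = k(ΔG − c·ΔT) = (+€615.91 million) / 0.11 ≈ +€5,599 million.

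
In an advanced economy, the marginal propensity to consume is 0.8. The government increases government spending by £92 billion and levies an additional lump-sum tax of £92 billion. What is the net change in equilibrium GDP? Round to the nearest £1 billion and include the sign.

+£92 billion

Expenditure multiplier = 1/(1 − MPC) = 1/(1 − 0.8) = 1/0.2 = 5.
ΔG contributes k·ΔG = (+£92 billion) / 0.2 = +£460 billion.
ΔT of +£92 billion changes first-round spending by −c·ΔT = −£73.6 billion, contributing k·(−c·ΔT) = (−£73.6 billion) / 0.2 = −£368 billion.
With ΔG = ΔT and no other leakages, the balanced-budget multiplier is 1, so ΔY = ΔG = +£92 billion.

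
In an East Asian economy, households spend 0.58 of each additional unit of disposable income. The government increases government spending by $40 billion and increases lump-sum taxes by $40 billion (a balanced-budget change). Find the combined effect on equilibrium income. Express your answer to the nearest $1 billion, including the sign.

+$40 billion

Expenditure multiplier = 1/(1 − MPC) = 1/(1 − 0.58) = 1/0.42 ≈ 2.381.
ΔG contributes k·ΔG = (+$40 billion) / 0.42 ≈ +$95.2 billion.
ΔT of +$40 billion changes first-round spending by −c·ΔT = −$23.2 billion, contributing k·(−c·ΔT) = (−$23.2 billion) / 0.42 ≈ −$55.2 billion.
With ΔG = ΔT and no other leakages, the balanced-budget multiplier is 1, so ΔY = ΔG = +$40 billion.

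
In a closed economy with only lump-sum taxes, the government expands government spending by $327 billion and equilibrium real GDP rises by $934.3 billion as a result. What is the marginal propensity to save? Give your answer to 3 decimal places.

Implied spending multiplier k = ΔY/ΔG = 934.3/327 ≈ 2.8572.
Since k = 1/(1 − MPC), MPC = 1 − 1/k = 1 − ΔG/ΔY = 1 − 327/934.3 ≈ 0.650.
MPS = 1 − MPC = 0.350.

0.350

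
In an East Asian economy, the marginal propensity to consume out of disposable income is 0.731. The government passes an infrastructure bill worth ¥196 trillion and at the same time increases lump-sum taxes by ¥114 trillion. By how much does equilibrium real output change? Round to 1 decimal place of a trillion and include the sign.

Expenditure multiplier = 1/(1 − MPC) = 1/(1 − 0.731) = 1/0.269 ≈ 3.717.
ΔG contributes k·ΔG = (+¥196 trillion) / 0.269 ≈ +¥728.6 trillion.
ΔT of +¥114 trillion changes first-round spending by −c·ΔT = −¥83.334 trillion, contributing k·(−c·ΔT) = (−¥83.334 trillion) / 0.269 ≈ −¥309.8 trillion.
Net ΔY = k(ΔG − c·ΔT) = (+¥112.666 trillion) / 0.269 ≈ +¥418.8 trillion.

+¥418.8 trillion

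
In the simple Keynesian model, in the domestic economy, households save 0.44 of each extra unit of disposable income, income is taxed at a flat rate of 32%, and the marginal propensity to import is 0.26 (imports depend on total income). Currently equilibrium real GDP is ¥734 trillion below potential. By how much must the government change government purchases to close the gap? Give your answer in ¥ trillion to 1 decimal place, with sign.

MPC = 1 − MPS = 1 − 0.44 = 0.56.
Spending multiplier = 1/(1 − c(1−t) + m) = 1/(1 − 0.56×0.68 + 0.26) = 1/0.8792 ≈ 1.137.
Need ΔY = +¥734 trillion, so ΔG = ΔY/k = (+¥734 trillion) × 0.8792 ≈ +¥645.3 trillion.
The government should increase government purchases by ¥645.3 trillion.

+¥645.3 trillion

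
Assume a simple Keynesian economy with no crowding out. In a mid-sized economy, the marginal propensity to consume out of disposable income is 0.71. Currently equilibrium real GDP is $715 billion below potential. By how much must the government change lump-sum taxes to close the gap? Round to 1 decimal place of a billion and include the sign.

−$292.0 billion

Spending multiplier = 1/(1 − MPC) = 1/(1 − 0.71) = 1/0.29 ≈ 3.448.
Tax multiplier = −c·k = −0.71/0.29 ≈ −2.448. Need ΔY = +$715 billion, so ΔT = ΔY/(−c·k) = −(+$715 billion) × 0.29 / 0.71 ≈ −$292 billion.
The government should cut lump-sum taxes by $292 billion.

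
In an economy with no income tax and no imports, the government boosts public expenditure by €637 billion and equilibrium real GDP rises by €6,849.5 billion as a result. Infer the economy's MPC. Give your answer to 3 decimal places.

Implied spending multiplier k = ΔY/ΔG = 6,849.5/637 ≈ 10.7527.
Since k = 1/(1 − MPC), MPC = 1 − 1/k = 1 − ΔG/ΔY = 1 − 637/6,849.5 ≈ 0.907.

0.907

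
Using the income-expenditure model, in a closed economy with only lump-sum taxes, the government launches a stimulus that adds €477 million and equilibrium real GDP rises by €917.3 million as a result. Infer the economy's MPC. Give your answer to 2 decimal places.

Implied spending multiplier k = ΔY/ΔG = 917.3/477 ≈ 1.9231.
Since k = 1/(1 − MPC), MPC = 1 − 1/k = 1 − ΔG/ΔY = 1 − 477/917.3 ≈ 0.48.

0.48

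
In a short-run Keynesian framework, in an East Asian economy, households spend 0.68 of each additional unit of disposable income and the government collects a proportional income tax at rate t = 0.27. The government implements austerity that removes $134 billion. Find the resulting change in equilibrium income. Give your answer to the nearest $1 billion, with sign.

Expenditure multiplier = 1/(1 − c(1−t)) = 1/(1 − 0.68×0.73) = 1/0.5036 ≈ 1.986.
ΔY = k × ΔG = (−$134 billion) / 0.5036 ≈ −$266 billion.

−$266 billion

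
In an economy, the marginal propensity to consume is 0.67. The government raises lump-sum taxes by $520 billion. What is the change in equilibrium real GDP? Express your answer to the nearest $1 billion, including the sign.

−$1,056 billion

A lump-sum tax change of +$520 billion shifts disposable income by −$520 billion; first-round consumption changes by −c × ΔT = −0.67 × (+$520 billion) = −$348.4 billion.
Expenditure multiplier = 1/(1 − MPC) = 1/(1 − 0.67) = 1/0.33 ≈ 3.03.
The tax multiplier is −c × k ≈ −2.03, so ΔY = k × (−c·ΔT) = (−$348.4 billion) / 0.33 ≈ −$1,056 billion.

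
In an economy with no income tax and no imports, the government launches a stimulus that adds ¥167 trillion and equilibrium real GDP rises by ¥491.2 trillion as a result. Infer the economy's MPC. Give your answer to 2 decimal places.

Implied spending multiplier k = ΔY/ΔG = 491.2/167 ≈ 2.9413.
Since k = 1/(1 − MPC), MPC = 1 − 1/k = 1 − ΔG/ΔY = 1 − 167/491.2 ≈ 0.66.

0.66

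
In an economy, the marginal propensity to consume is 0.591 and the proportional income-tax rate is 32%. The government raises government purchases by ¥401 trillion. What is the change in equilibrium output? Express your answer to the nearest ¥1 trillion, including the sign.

+¥670 trillion

Spending multiplier = 1/(1 − c(1−t)) = 1/(1 − 0.591×0.68) = 1/0.59812 ≈ 1.672.
ΔY = k × ΔG = (+¥401 trillion) / 0.59812 ≈ +¥670 trillion.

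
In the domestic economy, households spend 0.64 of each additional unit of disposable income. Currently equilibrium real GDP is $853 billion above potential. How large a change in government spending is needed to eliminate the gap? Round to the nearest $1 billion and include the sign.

−$307 billion

Spending multiplier = 1/(1 − MPC) = 1/(1 − 0.64) = 1/0.36 ≈ 2.778.
Need ΔY = −$853 billion, so ΔG = ΔY/k = (−$853 billion) × 0.36 ≈ −$307 billion.
The government should cut government spending by $307 billion.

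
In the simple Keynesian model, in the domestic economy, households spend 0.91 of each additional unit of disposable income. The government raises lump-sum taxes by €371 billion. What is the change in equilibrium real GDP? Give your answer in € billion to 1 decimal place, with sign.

A lump-sum tax change of +€371 billion shifts disposable income by −€371 billion; first-round consumption changes by −c × ΔT = −0.91 × (+€371 billion) = −€337.61 billion.
Expenditure multiplier = 1/(1 − MPC) = 1/(1 − 0.91) = 1/0.09 ≈ 11.111.
The tax multiplier is −c × k ≈ −10.111, so ΔY = k × (−c·ΔT) = (−€337.61 billion) / 0.09 ≈ −€3,751.2 billion.

−€3,751.2 billion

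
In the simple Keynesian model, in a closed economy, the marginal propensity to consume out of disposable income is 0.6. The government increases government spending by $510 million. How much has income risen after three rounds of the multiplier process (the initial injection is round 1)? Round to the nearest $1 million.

$1,000 million

Round 1 adds ΔG = $510 million; each later round is MPC = 0.6 times the previous.
After 3 rounds: 510 + 306 + 183.6 = ΔG·(1 − c^3)/(1 − c) = 510 × (1 − 0.216)/0.4 ≈ $1,000 million.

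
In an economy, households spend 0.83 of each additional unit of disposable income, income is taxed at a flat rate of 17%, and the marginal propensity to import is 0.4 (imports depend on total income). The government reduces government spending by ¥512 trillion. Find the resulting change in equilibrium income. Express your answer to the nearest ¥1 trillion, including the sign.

Government-spending multiplier = 1/(1 − c(1−t) + m) = 1/(1 − 0.83×0.83 + 0.4) = 1/0.7111 ≈ 1.406.
ΔY = k × ΔG = (−¥512 trillion) / 0.7111 ≈ −¥720 trillion.

−¥720 trillion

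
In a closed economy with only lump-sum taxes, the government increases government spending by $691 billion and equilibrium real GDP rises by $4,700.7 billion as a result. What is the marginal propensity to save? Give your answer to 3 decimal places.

Implied spending multiplier k = ΔY/ΔG = 4,700.7/691 ≈ 6.8027.
Since k = 1/(1 − MPC), MPC = 1 − 1/k = 1 − ΔG/ΔY = 1 − 691/4,700.7 ≈ 0.853.
MPS = 1 − MPC = 0.147.

0.147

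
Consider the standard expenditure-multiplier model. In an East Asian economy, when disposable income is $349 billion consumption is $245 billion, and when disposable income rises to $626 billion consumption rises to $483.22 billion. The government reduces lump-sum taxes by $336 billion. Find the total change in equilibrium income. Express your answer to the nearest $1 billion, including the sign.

MPC = ΔC/ΔYd = (483.22 − 245)/(626 − 349) = 238.22/277 = 0.86.
A lump-sum tax change of −$336 billion shifts disposable income by +$336 billion; first-round consumption changes by −c × ΔT = −0.86 × (−$336 billion) = +$288.96 billion.
Expenditure multiplier = 1/(1 − MPC) = 1/(1 − 0.86) = 1/0.14 ≈ 7.143.
The tax multiplier is −c × k ≈ −6.143, so ΔY = k × (−c·ΔT) = (+$288.96 billion) / 0.14 = +$2,064 billion.

+$2,064 billion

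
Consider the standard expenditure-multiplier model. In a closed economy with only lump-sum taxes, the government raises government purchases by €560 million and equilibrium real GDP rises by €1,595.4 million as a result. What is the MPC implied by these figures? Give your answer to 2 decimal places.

Implied spending multiplier k = ΔY/ΔG = 1,595.4/560 ≈ 2.8489.
Since k = 1/(1 − MPC), MPC = 1 − 1/k = 1 − ΔG/ΔY = 1 − 560/1,595.4 ≈ 0.65.

0.65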